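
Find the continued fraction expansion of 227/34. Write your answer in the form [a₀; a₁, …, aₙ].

⌊227/34⌋ = 6, remainder 23
⌊34/23⌋ = 1, remainder 11
⌊23/11⌋ = 2, remainder 1
⌊11/1⌋ = 11, remainder 0

[6; 1, 2, 11]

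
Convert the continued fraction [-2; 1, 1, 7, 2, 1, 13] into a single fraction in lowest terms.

Start with 13.
1 + 1/(13/1) = 1 + 1/13 = 14/13
2 + 1/(14/13) = 2 + 13/14 = 41/14
7 + 1/(41/14) = 7 + 14/41 = 301/41
1 + 1/(301/41) = 1 + 41/301 = 342/301
1 + 1/(342/301) = 1 + 301/342 = 643/342
-2 + 1/(643/342) = -2 + 342/643 = -944/643

-944/643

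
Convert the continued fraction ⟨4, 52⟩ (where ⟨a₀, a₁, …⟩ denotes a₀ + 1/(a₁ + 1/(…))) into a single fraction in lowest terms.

Collapse the nested fraction from the inside out:
Start with 52.
4 + 1/(52/1) = 4 + 1/52 = 209/52

209/52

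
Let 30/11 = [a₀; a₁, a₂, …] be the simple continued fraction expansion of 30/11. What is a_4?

30 ÷ 11 → quotient 2, remainder 8
11 ÷ 8 → quotient 1, remainder 3
8 ÷ 3 → quotient 2, remainder 2
3 ÷ 2 → quotient 1, remainder 1
2 ÷ 1 → quotient 2, remainder 0

2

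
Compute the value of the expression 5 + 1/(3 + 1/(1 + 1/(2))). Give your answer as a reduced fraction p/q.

a_0 = 5: 5/1
a_1 = 3: 16/3
a_2 = 1: 21/4
a_3 = 2: 58/11

58/11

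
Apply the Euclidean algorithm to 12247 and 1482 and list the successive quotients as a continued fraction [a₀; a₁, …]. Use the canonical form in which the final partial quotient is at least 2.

[8; 3, 1, 3, 1, 3, 3, 6]

12247 = 8·1482 + 391, so a_0 = 8
1482 = 3·391 + 309, so a_1 = 3
391 = 1·309 + 82, so a_2 = 1
309 = 3·82 + 63, so a_3 = 3
82 = 1·63 + 19, so a_4 = 1
63 = 3·19 + 6, so a_5 = 3
19 = 3·6 + 1, so a_6 = 3
6 = 6·1 + 0, so a_7 = 6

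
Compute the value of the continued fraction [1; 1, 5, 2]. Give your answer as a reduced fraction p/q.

a_0 = 1: 1/1
a_1 = 1: 2/1
a_2 = 5: 11/6
a_3 = 2: 24/13

24/13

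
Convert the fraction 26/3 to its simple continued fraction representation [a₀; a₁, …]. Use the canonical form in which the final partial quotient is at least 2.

[8; 1, 2]

⌊26/3⌋ = 8, remainder 2
⌊3/2⌋ = 1, remainder 1
⌊2/1⌋ = 2, remainder 0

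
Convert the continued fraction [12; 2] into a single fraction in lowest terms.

Starting at the tail and folding back:
Start with 2.
12 + 1/(2/1) = 12 + 1/2 = 25/2

25/2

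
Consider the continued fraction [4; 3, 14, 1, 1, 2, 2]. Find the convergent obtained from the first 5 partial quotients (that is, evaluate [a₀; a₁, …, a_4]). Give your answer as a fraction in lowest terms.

Start with 1.
1 + 1/(1/1) = 1 + 1/1 = 2/1
14 + 1/(2/1) = 14 + 1/2 = 29/2
3 + 1/(29/2) = 3 + 2/29 = 89/29
4 + 1/(89/29) = 4 + 29/89 = 385/89

385/89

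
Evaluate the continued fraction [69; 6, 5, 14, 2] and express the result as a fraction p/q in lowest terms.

63006/911

a_0 = 69: 69/1
a_1 = 6: 415/6
a_2 = 5: 2144/31
a_3 = 14: 30431/440
a_4 = 2: 63006/911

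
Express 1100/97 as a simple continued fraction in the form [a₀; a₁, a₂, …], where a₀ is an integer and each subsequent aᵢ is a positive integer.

[11; 2, 1, 15, 2]

Apply division with remainder until the remainder is 0:
1100 = 11·97 + 33, so a_0 = 11
97 = 2·33 + 31, so a_1 = 2
33 = 1·31 + 2, so a_2 = 1
31 = 15·2 + 1, so a_3 = 15
2 = 2·1 + 0, so a_4 = 2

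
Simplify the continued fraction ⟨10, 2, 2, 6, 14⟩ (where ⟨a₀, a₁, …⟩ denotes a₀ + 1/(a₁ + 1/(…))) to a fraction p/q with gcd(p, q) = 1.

4714/453

Start with 14.
6 + 1/(14/1) = 6 + 1/14 = 85/14
2 + 1/(85/14) = 2 + 14/85 = 184/85
2 + 1/(184/85) = 2 + 85/184 = 453/184
10 + 1/(453/184) = 10 + 184/453 = 4714/453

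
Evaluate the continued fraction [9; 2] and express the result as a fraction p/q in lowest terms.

19/2

a_0 = 9: 9/1
a_1 = 2: 19/2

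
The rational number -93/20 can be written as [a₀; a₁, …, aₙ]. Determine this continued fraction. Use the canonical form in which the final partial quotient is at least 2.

Repeatedly divide and take the remainder:
⌊-93/20⌋ = -5, remainder 7
⌊20/7⌋ = 2, remainder 6
⌊7/6⌋ = 1, remainder 1
⌊6/1⌋ = 6, remainder 0

[-5; 2, 1, 6]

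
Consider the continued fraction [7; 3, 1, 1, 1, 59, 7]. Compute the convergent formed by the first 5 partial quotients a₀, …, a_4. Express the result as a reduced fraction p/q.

80/11

Starting at the tail and folding back:
Start with 1.
1 + 1/(1/1) = 1 + 1/1 = 2/1
1 + 1/(2/1) = 1 + 1/2 = 3/2
3 + 1/(3/2) = 3 + 2/3 = 11/3
7 + 1/(11/3) = 7 + 3/11 = 80/11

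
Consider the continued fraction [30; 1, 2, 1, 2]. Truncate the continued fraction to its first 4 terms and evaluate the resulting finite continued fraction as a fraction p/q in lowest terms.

123/4

Starting at the tail and folding back:
Start with 1.
2 + 1/(1/1) = 2 + 1/1 = 3/1
1 + 1/(3/1) = 1 + 1/3 = 4/3
30 + 1/(4/3) = 30 + 3/4 = 123/4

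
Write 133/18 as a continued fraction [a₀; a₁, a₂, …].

[7; 2, 1, 1, 3]

⌊133/18⌋ = 7, remainder 7
⌊18/7⌋ = 2, remainder 4
⌊7/4⌋ = 1, remainder 3
⌊4/3⌋ = 1, remainder 1
⌊3/1⌋ = 3, remainder 0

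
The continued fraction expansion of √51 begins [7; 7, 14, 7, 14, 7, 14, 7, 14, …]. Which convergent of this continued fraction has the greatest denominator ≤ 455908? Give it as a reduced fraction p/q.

a_0 = 7: 7/1  (≤ bound)
a_1 = 7: 50/7  (≤ bound)
a_2 = 14: 707/99  (≤ bound)
a_3 = 7: 4999/700  (≤ bound)
a_4 = 14: 70693/9899  (≤ bound)
a_5 = 7: 499850/69993  (≤ bound)
a_6 = 14: 7068593/989801  (> 455908, stop)

499850/69993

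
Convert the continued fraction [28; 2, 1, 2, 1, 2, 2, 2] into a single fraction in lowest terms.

Collapse the nested fraction from the inside out:
Start with 2.
2 + 1/(2/1) = 2 + 1/2 = 5/2
2 + 1/(5/2) = 2 + 2/5 = 12/5
1 + 1/(12/5) = 1 + 5/12 = 17/12
2 + 1/(17/12) = 2 + 12/17 = 46/17
1 + 1/(46/17) = 1 + 17/46 = 63/46
2 + 1/(63/46) = 2 + 46/63 = 172/63
28 + 1/(172/63) = 28 + 63/172 = 4879/172

4879/172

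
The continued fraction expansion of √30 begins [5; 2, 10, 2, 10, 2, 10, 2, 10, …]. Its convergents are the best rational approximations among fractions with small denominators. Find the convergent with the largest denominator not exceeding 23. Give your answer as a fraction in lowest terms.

List convergents until the denominator exceeds the bound:
a_0 = 5: 5/1  (≤ bound)
a_1 = 2: 11/2  (≤ bound)
a_2 = 10: 115/21  (≤ bound)
a_3 = 2: 241/44  (> 23, stop)

115/21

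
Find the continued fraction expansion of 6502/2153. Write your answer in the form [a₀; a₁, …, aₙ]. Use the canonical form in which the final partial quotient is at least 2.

⌊6502/2153⌋ = 3, remainder 43
⌊2153/43⌋ = 50, remainder 3
⌊43/3⌋ = 14, remainder 1
⌊3/1⌋ = 3, remainder 0

[3; 50, 14, 3]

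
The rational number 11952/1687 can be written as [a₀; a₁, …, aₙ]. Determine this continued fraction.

[7; 11, 1, 3, 1, 13, 2]

11952 ÷ 1687 → quotient 7, remainder 143
1687 ÷ 143 → quotient 11, remainder 114
143 ÷ 114 → quotient 1, remainder 29
114 ÷ 29 → quotient 3, remainder 27
29 ÷ 27 → quotient 1, remainder 2
27 ÷ 2 → quotient 13, remainder 1
2 ÷ 1 → quotient 2, remainder 0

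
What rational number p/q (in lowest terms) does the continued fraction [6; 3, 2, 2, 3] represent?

Start with 3.
2 + 1/(3/1) = 2 + 1/3 = 7/3
2 + 1/(7/3) = 2 + 3/7 = 17/7
3 + 1/(17/7) = 3 + 7/17 = 58/17
6 + 1/(58/17) = 6 + 17/58 = 365/58

365/58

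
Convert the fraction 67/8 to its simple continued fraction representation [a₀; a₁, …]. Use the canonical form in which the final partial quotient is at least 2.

Repeatedly divide and take the remainder:
67 ÷ 8 → quotient 8, remainder 3
8 ÷ 3 → quotient 2, remainder 2
3 ÷ 2 → quotient 1, remainder 1
2 ÷ 1 → quotient 2, remainder 0

[8; 2, 1, 2]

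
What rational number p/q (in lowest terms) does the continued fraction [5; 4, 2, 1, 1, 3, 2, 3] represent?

Use the convergent recurrence hₖ = aₖ·hₖ₋₁ + hₖ₋₂ (and likewise for the denominators kₖ):
a_0 = 5: 5/1
a_1 = 4: 21/4
a_2 = 2: 47/9
a_3 = 1: 68/13
a_4 = 1: 115/22
a_5 = 3: 413/79
a_6 = 2: 941/180
a_7 = 3: 3236/619

3236/619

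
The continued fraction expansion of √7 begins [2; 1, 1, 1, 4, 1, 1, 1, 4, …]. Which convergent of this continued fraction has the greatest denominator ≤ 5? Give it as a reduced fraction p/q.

8/3

a_0 = 2: 2/1  (≤ bound)
a_1 = 1: 3/1  (≤ bound)
a_2 = 1: 5/2  (≤ bound)
a_3 = 1: 8/3  (≤ bound)
a_4 = 4: 37/14  (> 5, stop)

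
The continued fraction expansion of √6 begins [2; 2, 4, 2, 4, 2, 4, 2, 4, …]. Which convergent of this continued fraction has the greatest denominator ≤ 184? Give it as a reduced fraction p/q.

218/89

a_0 = 2: 2/1  (≤ bound)
a_1 = 2: 5/2  (≤ bound)
a_2 = 4: 22/9  (≤ bound)
a_3 = 2: 49/20  (≤ bound)
a_4 = 4: 218/89  (≤ bound)
a_5 = 2: 485/198  (> 184, stop)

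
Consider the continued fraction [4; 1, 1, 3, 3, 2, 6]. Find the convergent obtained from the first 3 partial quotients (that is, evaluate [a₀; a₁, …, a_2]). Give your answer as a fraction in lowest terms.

9/2

Compute successive convergents:
a_0 = 4: 4/1
a_1 = 1: 5/1
a_2 = 1: 9/2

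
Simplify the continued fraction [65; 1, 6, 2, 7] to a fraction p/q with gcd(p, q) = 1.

7377/112

a_0 = 65: 65/1
a_1 = 1: 66/1
a_2 = 6: 461/7
a_3 = 2: 988/15
a_4 = 7: 7377/112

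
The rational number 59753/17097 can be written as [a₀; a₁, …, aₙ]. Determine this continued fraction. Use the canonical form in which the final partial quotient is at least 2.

⌊59753/17097⌋ = 3, remainder 8462
⌊17097/8462⌋ = 2, remainder 173
⌊8462/173⌋ = 48, remainder 158
⌊173/158⌋ = 1, remainder 15
⌊158/15⌋ = 10, remainder 8
⌊15/8⌋ = 1, remainder 7
⌊8/7⌋ = 1, remainder 1
⌊7/1⌋ = 7, remainder 0

[3; 2, 48, 1, 10, 1, 1, 7]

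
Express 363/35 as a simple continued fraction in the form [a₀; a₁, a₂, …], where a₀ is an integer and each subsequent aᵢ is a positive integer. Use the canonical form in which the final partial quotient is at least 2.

Repeatedly divide and take the remainder:
⌊363/35⌋ = 10, remainder 13
⌊35/13⌋ = 2, remainder 9
⌊13/9⌋ = 1, remainder 4
⌊9/4⌋ = 2, remainder 1
⌊4/1⌋ = 4, remainder 0

[10; 2, 1, 2, 4]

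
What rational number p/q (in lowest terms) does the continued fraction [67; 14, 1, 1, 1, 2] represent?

Work from the innermost term outward:
Start with 2.
1 + 1/(2/1) = 1 + 1/2 = 3/2
1 + 1/(3/2) = 1 + 2/3 = 5/3
1 + 1/(5/3) = 1 + 3/5 = 8/5
14 + 1/(8/5) = 14 + 5/8 = 117/8
67 + 1/(117/8) = 67 + 8/117 = 7847/117

7847/117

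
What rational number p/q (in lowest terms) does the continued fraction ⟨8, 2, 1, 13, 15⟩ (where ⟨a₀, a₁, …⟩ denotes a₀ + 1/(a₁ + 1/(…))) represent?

Start with 15.
13 + 1/(15/1) = 13 + 1/15 = 196/15
1 + 1/(196/15) = 1 + 15/196 = 211/196
2 + 1/(211/196) = 2 + 196/211 = 618/211
8 + 1/(618/211) = 8 + 211/618 = 5155/618

5155/618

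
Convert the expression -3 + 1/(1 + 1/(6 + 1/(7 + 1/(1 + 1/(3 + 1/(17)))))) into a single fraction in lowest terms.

Build up convergents one term at a time:
a_0 = -3: -3/1
a_1 = 1: -2/1
a_2 = 6: -15/7
a_3 = 7: -107/50
a_4 = 1: -122/57
a_5 = 3: -473/221
a_6 = 17: -8163/3814

-8163/3814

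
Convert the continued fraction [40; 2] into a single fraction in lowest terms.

Start with 2.
40 + 1/(2/1) = 40 + 1/2 = 81/2

81/2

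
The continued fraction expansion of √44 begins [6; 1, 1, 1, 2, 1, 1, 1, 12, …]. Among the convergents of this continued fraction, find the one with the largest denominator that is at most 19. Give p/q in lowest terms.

List convergents until the denominator exceeds the bound:
a_0 = 6: 6/1  (≤ bound)
a_1 = 1: 7/1  (≤ bound)
a_2 = 1: 13/2  (≤ bound)
a_3 = 1: 20/3  (≤ bound)
a_4 = 2: 53/8  (≤ bound)
a_5 = 1: 73/11  (≤ bound)
a_6 = 1: 126/19  (≤ bound)
a_7 = 1: 199/30  (> 19, stop)

126/19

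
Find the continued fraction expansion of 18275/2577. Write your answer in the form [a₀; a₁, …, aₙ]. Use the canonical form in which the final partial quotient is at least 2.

[7; 10, 1, 11, 2, 2, 1, 2]

18275 ÷ 2577 → quotient 7, remainder 236
2577 ÷ 236 → quotient 10, remainder 217
236 ÷ 217 → quotient 1, remainder 19
217 ÷ 19 → quotient 11, remainder 8
19 ÷ 8 → quotient 2, remainder 3
8 ÷ 3 → quotient 2, remainder 2
3 ÷ 2 → quotient 1, remainder 1
2 ÷ 1 → quotient 2, remainder 0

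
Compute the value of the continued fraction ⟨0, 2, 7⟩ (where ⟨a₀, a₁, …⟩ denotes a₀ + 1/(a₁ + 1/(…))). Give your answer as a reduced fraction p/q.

Start with 7.
2 + 1/(7/1) = 2 + 1/7 = 15/7
0 + 1/(15/7) = 0 + 7/15 = 7/15

7/15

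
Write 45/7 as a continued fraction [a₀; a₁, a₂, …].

Repeatedly divide and take the remainder:
45 ÷ 7 → quotient 6, remainder 3
7 ÷ 3 → quotient 2, remainder 1
3 ÷ 1 → quotient 3, remainder 0

[6; 2, 3]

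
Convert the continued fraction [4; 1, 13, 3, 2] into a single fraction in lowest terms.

Build up convergents one term at a time:
a_0 = 4: 4/1
a_1 = 1: 5/1
a_2 = 13: 69/14
a_3 = 3: 212/43
a_4 = 2: 493/100

493/100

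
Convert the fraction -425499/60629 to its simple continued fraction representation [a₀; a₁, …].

[-8; 1, 54, 3, 7, 8, 6]

-425499 = -8·60629 + 59533, so a_0 = -8
60629 = 1·59533 + 1096, so a_1 = 1
59533 = 54·1096 + 349, so a_2 = 54
1096 = 3·349 + 49, so a_3 = 3
349 = 7·49 + 6, so a_4 = 7
49 = 8·6 + 1, so a_5 = 8
6 = 6·1 + 0, so a_6 = 6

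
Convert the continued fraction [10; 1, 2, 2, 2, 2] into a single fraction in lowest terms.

439/41

Start with 2.
2 + 1/(2/1) = 2 + 1/2 = 5/2
2 + 1/(5/2) = 2 + 2/5 = 12/5
2 + 1/(12/5) = 2 + 5/12 = 29/12
1 + 1/(29/12) = 1 + 12/29 = 41/29
10 + 1/(41/29) = 10 + 29/41 = 439/41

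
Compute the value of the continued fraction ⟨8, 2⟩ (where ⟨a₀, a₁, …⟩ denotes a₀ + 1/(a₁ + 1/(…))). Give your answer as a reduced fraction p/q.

17/2

Work from the innermost term outward:
Start with 2.
8 + 1/(2/1) = 8 + 1/2 = 17/2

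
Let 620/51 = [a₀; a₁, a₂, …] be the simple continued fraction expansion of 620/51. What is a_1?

6

620 = 12·51 + 8, so a_0 = 12
51 = 6·8 + 3, so a_1 = 6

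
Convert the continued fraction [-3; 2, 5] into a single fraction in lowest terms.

-28/11

a_0 = -3: -3/1
a_1 = 2: -5/2
a_2 = 5: -28/11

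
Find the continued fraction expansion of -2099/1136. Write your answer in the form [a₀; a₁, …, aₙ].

Run the Euclidean algorithm, recording each quotient:
-2099 ÷ 1136 → quotient -2, remainder 173
1136 ÷ 173 → quotient 6, remainder 98
173 ÷ 98 → quotient 1, remainder 75
98 ÷ 75 → quotient 1, remainder 23
75 ÷ 23 → quotient 3, remainder 6
23 ÷ 6 → quotient 3, remainder 5
6 ÷ 5 → quotient 1, remainder 1
5 ÷ 1 → quotient 5, remainder 0

[-2; 6, 1, 1, 3, 3, 1, 5]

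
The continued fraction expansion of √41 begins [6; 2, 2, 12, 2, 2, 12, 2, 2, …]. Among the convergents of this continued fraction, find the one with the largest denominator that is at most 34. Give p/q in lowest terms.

32/5

List convergents until the denominator exceeds the bound:
a_0 = 6: 6/1  (≤ bound)
a_1 = 2: 13/2  (≤ bound)
a_2 = 2: 32/5  (≤ bound)
a_3 = 12: 397/62  (> 34, stop)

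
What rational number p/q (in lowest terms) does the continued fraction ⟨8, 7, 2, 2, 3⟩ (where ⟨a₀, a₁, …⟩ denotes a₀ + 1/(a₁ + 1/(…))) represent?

1025/126

Collapse the nested fraction from the inside out:
Start with 3.
2 + 1/(3/1) = 2 + 1/3 = 7/3
2 + 1/(7/3) = 2 + 3/7 = 17/7
7 + 1/(17/7) = 7 + 7/17 = 126/17
8 + 1/(126/17) = 8 + 17/126 = 1025/126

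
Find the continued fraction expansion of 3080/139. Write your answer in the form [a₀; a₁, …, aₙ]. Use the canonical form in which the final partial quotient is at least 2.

Repeatedly divide and take the remainder:
3080 = 22·139 + 22, so a_0 = 22
139 = 6·22 + 7, so a_1 = 6
22 = 3·7 + 1, so a_2 = 3
7 = 7·1 + 0, so a_3 = 7

[22; 6, 3, 7]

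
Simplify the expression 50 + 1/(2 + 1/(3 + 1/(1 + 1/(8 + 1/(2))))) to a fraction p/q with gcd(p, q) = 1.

a_0 = 50: 50/1
a_1 = 2: 101/2
a_2 = 3: 353/7
a_3 = 1: 454/9
a_4 = 8: 3985/79
a_5 = 2: 8424/167

8424/167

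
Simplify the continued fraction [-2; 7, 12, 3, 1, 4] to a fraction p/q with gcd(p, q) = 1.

-3067/1650

a_0 = -2: -2/1
a_1 = 7: -13/7
a_2 = 12: -158/85
a_3 = 3: -487/262
a_4 = 1: -645/347
a_5 = 4: -3067/1650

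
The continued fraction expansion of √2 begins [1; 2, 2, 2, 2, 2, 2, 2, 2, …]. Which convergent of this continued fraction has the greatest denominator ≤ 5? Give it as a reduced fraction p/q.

List convergents until the denominator exceeds the bound:
a_0 = 1: 1/1  (≤ bound)
a_1 = 2: 3/2  (≤ bound)
a_2 = 2: 7/5  (≤ bound)
a_3 = 2: 17/12  (> 5, stop)

7/5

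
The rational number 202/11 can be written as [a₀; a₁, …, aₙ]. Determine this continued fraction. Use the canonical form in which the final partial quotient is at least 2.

202 = 18·11 + 4, so a_0 = 18
11 = 2·4 + 3, so a_1 = 2
4 = 1·3 + 1, so a_2 = 1
3 = 3·1 + 0, so a_3 = 3

[18; 2, 1, 3]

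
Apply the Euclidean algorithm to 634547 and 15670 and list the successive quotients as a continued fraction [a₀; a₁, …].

[40; 2, 44, 58, 1, 2]

⌊634547/15670⌋ = 40, remainder 7747
⌊15670/7747⌋ = 2, remainder 176
⌊7747/176⌋ = 44, remainder 3
⌊176/3⌋ = 58, remainder 2
⌊3/2⌋ = 1, remainder 1
⌊2/1⌋ = 2, remainder 0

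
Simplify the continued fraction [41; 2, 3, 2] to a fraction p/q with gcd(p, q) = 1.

a_0 = 41: 41/1
a_1 = 2: 83/2
a_2 = 3: 290/7
a_3 = 2: 663/16

663/16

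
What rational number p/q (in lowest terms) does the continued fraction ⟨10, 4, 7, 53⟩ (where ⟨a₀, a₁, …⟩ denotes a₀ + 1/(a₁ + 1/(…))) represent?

Build up convergents one term at a time:
a_0 = 10: 10/1
a_1 = 4: 41/4
a_2 = 7: 297/29
a_3 = 53: 15782/1541

15782/1541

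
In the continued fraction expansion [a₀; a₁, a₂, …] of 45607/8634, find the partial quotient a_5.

3

45607 ÷ 8634 → quotient 5, remainder 2437
8634 ÷ 2437 → quotient 3, remainder 1323
2437 ÷ 1323 → quotient 1, remainder 1114
1323 ÷ 1114 → quotient 1, remainder 209
1114 ÷ 209 → quotient 5, remainder 69
209 ÷ 69 → quotient 3, remainder 2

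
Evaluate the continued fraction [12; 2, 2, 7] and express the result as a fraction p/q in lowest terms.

Start with 7.
2 + 1/(7/1) = 2 + 1/7 = 15/7
2 + 1/(15/7) = 2 + 7/15 = 37/15
12 + 1/(37/15) = 12 + 15/37 = 459/37

459/37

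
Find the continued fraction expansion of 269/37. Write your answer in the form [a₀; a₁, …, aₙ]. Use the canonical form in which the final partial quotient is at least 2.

269 = 7·37 + 10, so a_0 = 7
37 = 3·10 + 7, so a_1 = 3
10 = 1·7 + 3, so a_2 = 1
7 = 2·3 + 1, so a_3 = 2
3 = 3·1 + 0, so a_4 = 3

[7; 3, 1, 2, 3]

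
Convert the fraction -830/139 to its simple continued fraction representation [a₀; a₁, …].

-830 = -6·139 + 4, so a_0 = -6
139 = 34·4 + 3, so a_1 = 34
4 = 1·3 + 1, so a_2 = 1
3 = 3·1 + 0, so a_3 = 3

[-6; 34, 1, 3]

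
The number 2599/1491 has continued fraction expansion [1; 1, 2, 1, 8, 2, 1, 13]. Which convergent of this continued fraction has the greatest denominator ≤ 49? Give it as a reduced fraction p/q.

61/35

a_0 = 1: 1/1  (≤ bound)
a_1 = 1: 2/1  (≤ bound)
a_2 = 2: 5/3  (≤ bound)
a_3 = 1: 7/4  (≤ bound)
a_4 = 8: 61/35  (≤ bound)
a_5 = 2: 129/74  (> 49, stop)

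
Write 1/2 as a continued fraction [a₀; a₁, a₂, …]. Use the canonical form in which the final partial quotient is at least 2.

⌊1/2⌋ = 0, remainder 1
⌊2/1⌋ = 2, remainder 0

[0; 2]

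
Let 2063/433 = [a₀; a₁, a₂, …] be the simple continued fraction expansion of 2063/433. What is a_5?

2

Run the Euclidean algorithm, recording each quotient:
2063 = 4·433 + 331, so a_0 = 4
433 = 1·331 + 102, so a_1 = 1
331 = 3·102 + 25, so a_2 = 3
102 = 4·25 + 2, so a_3 = 4
25 = 12·2 + 1, so a_4 = 12
2 = 2·1 + 0, so a_5 = 2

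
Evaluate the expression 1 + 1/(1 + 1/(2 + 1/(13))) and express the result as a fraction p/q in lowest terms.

67/40

Collapse the nested fraction from the inside out:
Start with 13.
2 + 1/(13/1) = 2 + 1/13 = 27/13
1 + 1/(27/13) = 1 + 13/27 = 40/27
1 + 1/(40/27) = 1 + 27/40 = 67/40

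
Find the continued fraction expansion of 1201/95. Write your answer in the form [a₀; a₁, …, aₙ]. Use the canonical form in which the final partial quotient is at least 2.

1201 ÷ 95 → quotient 12, remainder 61
95 ÷ 61 → quotient 1, remainder 34
61 ÷ 34 → quotient 1, remainder 27
34 ÷ 27 → quotient 1, remainder 7
27 ÷ 7 → quotient 3, remainder 6
7 ÷ 6 → quotient 1, remainder 1
6 ÷ 1 → quotient 6, remainder 0

[12; 1, 1, 1, 3, 1, 6]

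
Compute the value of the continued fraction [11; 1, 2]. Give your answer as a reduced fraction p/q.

Collapse the nested fraction from the inside out:
Start with 2.
1 + 1/(2/1) = 1 + 1/2 = 3/2
11 + 1/(3/2) = 11 + 2/3 = 35/3

35/3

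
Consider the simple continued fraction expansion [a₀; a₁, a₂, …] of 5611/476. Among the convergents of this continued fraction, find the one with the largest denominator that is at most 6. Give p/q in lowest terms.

a_0 = 11: 11/1  (≤ bound)
a_1 = 1: 12/1  (≤ bound)
a_2 = 3: 47/4  (≤ bound)
a_3 = 1: 59/5  (≤ bound)
a_4 = 2: 165/14  (> 6, stop)

59/5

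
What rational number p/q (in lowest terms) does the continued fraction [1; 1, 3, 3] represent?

23/13

a_0 = 1: 1/1
a_1 = 1: 2/1
a_2 = 3: 7/4
a_3 = 3: 23/13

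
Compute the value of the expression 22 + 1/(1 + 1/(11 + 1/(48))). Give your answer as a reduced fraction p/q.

13223/577

Starting at the tail and folding back:
Start with 48.
11 + 1/(48/1) = 11 + 1/48 = 529/48
1 + 1/(529/48) = 1 + 48/529 = 577/529
22 + 1/(577/529) = 22 + 529/577 = 13223/577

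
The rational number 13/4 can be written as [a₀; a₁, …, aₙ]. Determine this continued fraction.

13 = 3·4 + 1, so a_0 = 3
4 = 4·1 + 0, so a_1 = 4

[3; 4]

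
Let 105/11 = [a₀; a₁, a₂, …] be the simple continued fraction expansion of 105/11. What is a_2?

Repeatedly divide and take the remainder:
105 ÷ 11 → quotient 9, remainder 6
11 ÷ 6 → quotient 1, remainder 5
6 ÷ 5 → quotient 1, remainder 1

1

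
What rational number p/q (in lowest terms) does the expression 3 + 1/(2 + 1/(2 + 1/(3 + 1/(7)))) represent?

Collapse the nested fraction from the inside out:
Start with 7.
3 + 1/(7/1) = 3 + 1/7 = 22/7
2 + 1/(22/7) = 2 + 7/22 = 51/22
2 + 1/(51/22) = 2 + 22/51 = 124/51
3 + 1/(124/51) = 3 + 51/124 = 423/124

423/124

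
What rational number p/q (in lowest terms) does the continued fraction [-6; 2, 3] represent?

-39/7

Work from the innermost term outward:
Start with 3.
2 + 1/(3/1) = 2 + 1/3 = 7/3
-6 + 1/(7/3) = -6 + 3/7 = -39/7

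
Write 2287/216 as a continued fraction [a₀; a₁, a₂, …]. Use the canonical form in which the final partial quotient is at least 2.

[10; 1, 1, 2, 2, 1, 12]

⌊2287/216⌋ = 10, remainder 127
⌊216/127⌋ = 1, remainder 89
⌊127/89⌋ = 1, remainder 38
⌊89/38⌋ = 2, remainder 13
⌊38/13⌋ = 2, remainder 12
⌊13/12⌋ = 1, remainder 1
⌊12/1⌋ = 12, remainder 0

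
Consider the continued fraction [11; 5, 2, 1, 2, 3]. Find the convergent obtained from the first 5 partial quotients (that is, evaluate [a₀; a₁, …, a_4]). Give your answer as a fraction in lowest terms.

481/43

Build up convergents one term at a time:
a_0 = 11: 11/1
a_1 = 5: 56/5
a_2 = 2: 123/11
a_3 = 1: 179/16
a_4 = 2: 481/43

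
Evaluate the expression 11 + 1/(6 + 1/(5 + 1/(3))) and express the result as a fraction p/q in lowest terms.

a_0 = 11: 11/1
a_1 = 6: 67/6
a_2 = 5: 346/31
a_3 = 3: 1105/99

1105/99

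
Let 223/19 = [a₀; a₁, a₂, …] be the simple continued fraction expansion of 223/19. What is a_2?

Run the Euclidean algorithm, recording each quotient:
⌊223/19⌋ = 11, remainder 14
⌊19/14⌋ = 1, remainder 5
⌊14/5⌋ = 2, remainder 4

2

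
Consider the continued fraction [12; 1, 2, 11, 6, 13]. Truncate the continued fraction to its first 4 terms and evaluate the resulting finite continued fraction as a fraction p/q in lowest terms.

Use the convergent recurrence hₖ = aₖ·hₖ₋₁ + hₖ₋₂ (and likewise for the denominators kₖ):
a_0 = 12: 12/1
a_1 = 1: 13/1
a_2 = 2: 38/3
a_3 = 11: 431/34

431/34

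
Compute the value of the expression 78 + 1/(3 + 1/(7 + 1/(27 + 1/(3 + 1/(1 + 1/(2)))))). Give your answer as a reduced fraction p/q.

519485/6633

Start with 2.
1 + 1/(2/1) = 1 + 1/2 = 3/2
3 + 1/(3/2) = 3 + 2/3 = 11/3
27 + 1/(11/3) = 27 + 3/11 = 300/11
7 + 1/(300/11) = 7 + 11/300 = 2111/300
3 + 1/(2111/300) = 3 + 300/2111 = 6633/2111
78 + 1/(6633/2111) = 78 + 2111/6633 = 519485/6633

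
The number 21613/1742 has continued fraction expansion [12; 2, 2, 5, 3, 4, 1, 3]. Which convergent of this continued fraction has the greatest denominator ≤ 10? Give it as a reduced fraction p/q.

62/5

List convergents until the denominator exceeds the bound:
a_0 = 12: 12/1  (≤ bound)
a_1 = 2: 25/2  (≤ bound)
a_2 = 2: 62/5  (≤ bound)
a_3 = 5: 335/27  (> 10, stop)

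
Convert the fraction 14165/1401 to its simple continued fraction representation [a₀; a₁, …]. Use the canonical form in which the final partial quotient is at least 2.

14165 ÷ 1401 → quotient 10, remainder 155
1401 ÷ 155 → quotient 9, remainder 6
155 ÷ 6 → quotient 25, remainder 5
6 ÷ 5 → quotient 1, remainder 1
5 ÷ 1 → quotient 5, remainder 0

[10; 9, 25, 1, 5]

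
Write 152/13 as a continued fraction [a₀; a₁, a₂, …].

152 = 11·13 + 9, so a_0 = 11
13 = 1·9 + 4, so a_1 = 1
9 = 2·4 + 1, so a_2 = 2
4 = 4·1 + 0, so a_3 = 4

[11; 1, 2, 4]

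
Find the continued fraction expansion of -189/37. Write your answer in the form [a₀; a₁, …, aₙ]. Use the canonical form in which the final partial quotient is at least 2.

-189 = -6·37 + 33, so a_0 = -6
37 = 1·33 + 4, so a_1 = 1
33 = 8·4 + 1, so a_2 = 8
4 = 4·1 + 0, so a_3 = 4

[-6; 1, 8, 4]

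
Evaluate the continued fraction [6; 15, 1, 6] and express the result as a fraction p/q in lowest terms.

673/111

Use the convergent recurrence hₖ = aₖ·hₖ₋₁ + hₖ₋₂ (and likewise for the denominators kₖ):
a_0 = 6: 6/1
a_1 = 15: 91/15
a_2 = 1: 97/16
a_3 = 6: 673/111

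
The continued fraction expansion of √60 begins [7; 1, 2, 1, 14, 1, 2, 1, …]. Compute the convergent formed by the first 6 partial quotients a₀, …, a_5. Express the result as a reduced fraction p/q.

Start with 1.
14 + 1/(1/1) = 14 + 1/1 = 15/1
1 + 1/(15/1) = 1 + 1/15 = 16/15
2 + 1/(16/15) = 2 + 15/16 = 47/16
1 + 1/(47/16) = 1 + 16/47 = 63/47
7 + 1/(63/47) = 7 + 47/63 = 488/63

488/63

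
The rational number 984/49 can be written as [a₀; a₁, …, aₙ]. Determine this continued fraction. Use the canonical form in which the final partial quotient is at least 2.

[20; 12, 4]

984 = 20·49 + 4, so a_0 = 20
49 = 12·4 + 1, so a_1 = 12
4 = 4·1 + 0, so a_2 = 4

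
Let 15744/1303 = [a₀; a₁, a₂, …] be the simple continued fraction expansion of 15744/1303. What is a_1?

12

Run the Euclidean algorithm, recording each quotient:
⌊15744/1303⌋ = 12, remainder 108
⌊1303/108⌋ = 12, remainder 7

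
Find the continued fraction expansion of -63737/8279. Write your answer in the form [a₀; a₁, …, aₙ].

Apply division with remainder until the remainder is 0:
-63737 ÷ 8279 → quotient -8, remainder 2495
8279 ÷ 2495 → quotient 3, remainder 794
2495 ÷ 794 → quotient 3, remainder 113
794 ÷ 113 → quotient 7, remainder 3
113 ÷ 3 → quotient 37, remainder 2
3 ÷ 2 → quotient 1, remainder 1
2 ÷ 1 → quotient 2, remainder 0

[-8; 3, 3, 7, 37, 1, 2]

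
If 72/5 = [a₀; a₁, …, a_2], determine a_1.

Run the Euclidean algorithm, recording each quotient:
⌊72/5⌋ = 14, remainder 2
⌊5/2⌋ = 2, remainder 1

2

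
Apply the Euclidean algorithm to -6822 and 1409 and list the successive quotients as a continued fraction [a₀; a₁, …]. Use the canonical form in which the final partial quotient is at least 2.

[-5; 6, 3, 7, 10]

Run the Euclidean algorithm, recording each quotient:
⌊-6822/1409⌋ = -5, remainder 223
⌊1409/223⌋ = 6, remainder 71
⌊223/71⌋ = 3, remainder 10
⌊71/10⌋ = 7, remainder 1
⌊10/1⌋ = 10, remainder 0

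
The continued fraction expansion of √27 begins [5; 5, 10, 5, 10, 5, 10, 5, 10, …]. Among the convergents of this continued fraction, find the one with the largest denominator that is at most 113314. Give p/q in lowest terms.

List convergents until the denominator exceeds the bound:
a_0 = 5: 5/1  (≤ bound)
a_1 = 5: 26/5  (≤ bound)
a_2 = 10: 265/51  (≤ bound)
a_3 = 5: 1351/260  (≤ bound)
a_4 = 10: 13775/2651  (≤ bound)
a_5 = 5: 70226/13515  (≤ bound)
a_6 = 10: 716035/137801  (> 113314, stop)

70226/13515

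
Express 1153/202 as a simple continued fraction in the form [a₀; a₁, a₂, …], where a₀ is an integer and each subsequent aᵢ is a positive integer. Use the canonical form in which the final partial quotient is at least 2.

[5; 1, 2, 2, 2, 1, 3, 2]

1153 = 5·202 + 143, so a_0 = 5
202 = 1·143 + 59, so a_1 = 1
143 = 2·59 + 25, so a_2 = 2
59 = 2·25 + 9, so a_3 = 2
25 = 2·9 + 7, so a_4 = 2
9 = 1·7 + 2, so a_5 = 1
7 = 3·2 + 1, so a_6 = 3
2 = 2·1 + 0, so a_7 = 2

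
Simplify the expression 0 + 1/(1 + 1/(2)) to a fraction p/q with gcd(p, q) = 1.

Start with 2.
1 + 1/(2/1) = 1 + 1/2 = 3/2
0 + 1/(3/2) = 0 + 2/3 = 2/3

2/3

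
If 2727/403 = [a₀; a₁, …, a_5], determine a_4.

2

2727 = 6·403 + 309, so a_0 = 6
403 = 1·309 + 94, so a_1 = 1
309 = 3·94 + 27, so a_2 = 3
94 = 3·27 + 13, so a_3 = 3
27 = 2·13 + 1, so a_4 = 2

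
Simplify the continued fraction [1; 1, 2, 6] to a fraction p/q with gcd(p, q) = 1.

Start with 6.
2 + 1/(6/1) = 2 + 1/6 = 13/6
1 + 1/(13/6) = 1 + 6/13 = 19/13
1 + 1/(19/13) = 1 + 13/19 = 32/19

32/19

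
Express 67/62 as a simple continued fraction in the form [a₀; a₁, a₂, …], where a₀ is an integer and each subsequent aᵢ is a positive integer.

[1; 12, 2, 2]

Apply division with remainder until the remainder is 0:
67 = 1·62 + 5, so a_0 = 1
62 = 12·5 + 2, so a_1 = 12
5 = 2·2 + 1, so a_2 = 2
2 = 2·1 + 0, so a_3 = 2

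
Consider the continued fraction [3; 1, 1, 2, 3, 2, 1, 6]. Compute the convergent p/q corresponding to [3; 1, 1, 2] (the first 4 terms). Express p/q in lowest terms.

18/5

Use the convergent recurrence hₖ = aₖ·hₖ₋₁ + hₖ₋₂ (and likewise for the denominators kₖ):
a_0 = 3: 3/1
a_1 = 1: 4/1
a_2 = 1: 7/2
a_3 = 2: 18/5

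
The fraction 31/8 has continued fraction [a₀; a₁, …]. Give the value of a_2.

7

Run the Euclidean algorithm, recording each quotient:
31 ÷ 8 → quotient 3, remainder 7
8 ÷ 7 → quotient 1, remainder 1
7 ÷ 1 → quotient 7, remainder 0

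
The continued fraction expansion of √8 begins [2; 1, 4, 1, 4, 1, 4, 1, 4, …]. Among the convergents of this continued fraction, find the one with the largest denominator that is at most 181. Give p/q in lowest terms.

a_0 = 2: 2/1  (≤ bound)
a_1 = 1: 3/1  (≤ bound)
a_2 = 4: 14/5  (≤ bound)
a_3 = 1: 17/6  (≤ bound)
a_4 = 4: 82/29  (≤ bound)
a_5 = 1: 99/35  (≤ bound)
a_6 = 4: 478/169  (≤ bound)
a_7 = 1: 577/204  (> 181, stop)

478/169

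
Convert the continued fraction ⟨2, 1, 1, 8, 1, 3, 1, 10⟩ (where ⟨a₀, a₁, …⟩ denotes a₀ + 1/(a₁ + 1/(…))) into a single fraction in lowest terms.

2537/1004

Start with 10.
1 + 1/(10/1) = 1 + 1/10 = 11/10
3 + 1/(11/10) = 3 + 10/11 = 43/11
1 + 1/(43/11) = 1 + 11/43 = 54/43
8 + 1/(54/43) = 8 + 43/54 = 475/54
1 + 1/(475/54) = 1 + 54/475 = 529/475
1 + 1/(529/475) = 1 + 475/529 = 1004/529
2 + 1/(1004/529) = 2 + 529/1004 = 2537/1004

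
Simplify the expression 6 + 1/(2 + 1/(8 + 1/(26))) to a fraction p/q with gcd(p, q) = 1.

2873/444

Work from the innermost term outward:
Start with 26.
8 + 1/(26/1) = 8 + 1/26 = 209/26
2 + 1/(209/26) = 2 + 26/209 = 444/209
6 + 1/(444/209) = 6 + 209/444 = 2873/444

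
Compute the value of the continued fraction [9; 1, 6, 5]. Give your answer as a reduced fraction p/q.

Start with 5.
6 + 1/(5/1) = 6 + 1/5 = 31/5
1 + 1/(31/5) = 1 + 5/31 = 36/31
9 + 1/(36/31) = 9 + 31/36 = 355/36

355/36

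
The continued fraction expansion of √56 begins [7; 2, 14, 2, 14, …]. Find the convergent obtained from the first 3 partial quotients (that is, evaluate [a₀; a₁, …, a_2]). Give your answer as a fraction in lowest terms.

217/29

a_0 = 7: 7/1
a_1 = 2: 15/2
a_2 = 14: 217/29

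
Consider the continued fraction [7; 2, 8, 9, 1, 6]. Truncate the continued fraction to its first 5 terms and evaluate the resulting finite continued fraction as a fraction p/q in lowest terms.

Build up convergents one term at a time:
a_0 = 7: 7/1
a_1 = 2: 15/2
a_2 = 8: 127/17
a_3 = 9: 1158/155
a_4 = 1: 1285/172

1285/172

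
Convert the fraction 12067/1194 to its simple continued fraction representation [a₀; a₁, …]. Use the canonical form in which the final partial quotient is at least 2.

[10; 9, 2, 2, 25]

12067 ÷ 1194 → quotient 10, remainder 127
1194 ÷ 127 → quotient 9, remainder 51
127 ÷ 51 → quotient 2, remainder 25
51 ÷ 25 → quotient 2, remainder 1
25 ÷ 1 → quotient 25, remainder 0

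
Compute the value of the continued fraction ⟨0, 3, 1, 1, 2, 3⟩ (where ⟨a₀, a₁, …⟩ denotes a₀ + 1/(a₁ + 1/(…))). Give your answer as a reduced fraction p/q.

Collapse the nested fraction from the inside out:
Start with 3.
2 + 1/(3/1) = 2 + 1/3 = 7/3
1 + 1/(7/3) = 1 + 3/7 = 10/7
1 + 1/(10/7) = 1 + 7/10 = 17/10
3 + 1/(17/10) = 3 + 10/17 = 61/17
0 + 1/(61/17) = 0 + 17/61 = 17/61

17/61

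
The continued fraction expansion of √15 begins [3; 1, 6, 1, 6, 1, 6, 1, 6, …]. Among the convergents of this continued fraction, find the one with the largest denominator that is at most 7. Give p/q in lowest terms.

List convergents until the denominator exceeds the bound:
a_0 = 3: 3/1  (≤ bound)
a_1 = 1: 4/1  (≤ bound)
a_2 = 6: 27/7  (≤ bound)
a_3 = 1: 31/8  (> 7, stop)

27/7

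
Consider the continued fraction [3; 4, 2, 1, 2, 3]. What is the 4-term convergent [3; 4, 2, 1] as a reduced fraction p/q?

42/13

a_0 = 3: 3/1
a_1 = 4: 13/4
a_2 = 2: 29/9
a_3 = 1: 42/13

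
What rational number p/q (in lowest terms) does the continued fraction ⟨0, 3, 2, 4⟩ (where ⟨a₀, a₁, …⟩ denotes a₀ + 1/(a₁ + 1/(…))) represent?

9/31

Starting at the tail and folding back:
Start with 4.
2 + 1/(4/1) = 2 + 1/4 = 9/4
3 + 1/(9/4) = 3 + 4/9 = 31/9
0 + 1/(31/9) = 0 + 9/31 = 9/31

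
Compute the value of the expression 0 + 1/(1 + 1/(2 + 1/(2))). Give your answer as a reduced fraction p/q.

a_0 = 0: 0/1
a_1 = 1: 1/1
a_2 = 2: 2/3
a_3 = 2: 5/7

5/7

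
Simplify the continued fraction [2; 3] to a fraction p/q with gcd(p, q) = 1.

7/3

Start with 3.
2 + 1/(3/1) = 2 + 1/3 = 7/3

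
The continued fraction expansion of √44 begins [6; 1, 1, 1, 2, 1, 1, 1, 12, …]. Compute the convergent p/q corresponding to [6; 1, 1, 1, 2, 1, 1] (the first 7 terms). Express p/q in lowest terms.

126/19

Start with 1.
1 + 1/(1/1) = 1 + 1/1 = 2/1
2 + 1/(2/1) = 2 + 1/2 = 5/2
1 + 1/(5/2) = 1 + 2/5 = 7/5
1 + 1/(7/5) = 1 + 5/7 = 12/7
1 + 1/(12/7) = 1 + 7/12 = 19/12
6 + 1/(19/12) = 6 + 12/19 = 126/19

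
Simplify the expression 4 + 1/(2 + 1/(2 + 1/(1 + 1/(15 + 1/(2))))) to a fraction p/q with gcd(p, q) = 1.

Start with 2.
15 + 1/(2/1) = 15 + 1/2 = 31/2
1 + 1/(31/2) = 1 + 2/31 = 33/31
2 + 1/(33/31) = 2 + 31/33 = 97/33
2 + 1/(97/33) = 2 + 33/97 = 227/97
4 + 1/(227/97) = 4 + 97/227 = 1005/227

1005/227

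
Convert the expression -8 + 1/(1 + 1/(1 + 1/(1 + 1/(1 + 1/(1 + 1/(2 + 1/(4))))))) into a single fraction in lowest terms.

-679/92

Start with 4.
2 + 1/(4/1) = 2 + 1/4 = 9/4
1 + 1/(9/4) = 1 + 4/9 = 13/9
1 + 1/(13/9) = 1 + 9/13 = 22/13
1 + 1/(22/13) = 1 + 13/22 = 35/22
1 + 1/(35/22) = 1 + 22/35 = 57/35
1 + 1/(57/35) = 1 + 35/57 = 92/57
-8 + 1/(92/57) = -8 + 57/92 = -679/92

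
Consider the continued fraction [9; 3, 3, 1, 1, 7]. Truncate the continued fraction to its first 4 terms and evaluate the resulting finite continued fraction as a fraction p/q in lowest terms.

Start with 1.
3 + 1/(1/1) = 3 + 1/1 = 4/1
3 + 1/(4/1) = 3 + 1/4 = 13/4
9 + 1/(13/4) = 9 + 4/13 = 121/13

121/13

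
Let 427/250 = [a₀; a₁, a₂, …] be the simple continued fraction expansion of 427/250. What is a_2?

427 = 1·250 + 177, so a_0 = 1
250 = 1·177 + 73, so a_1 = 1
177 = 2·73 + 31, so a_2 = 2

2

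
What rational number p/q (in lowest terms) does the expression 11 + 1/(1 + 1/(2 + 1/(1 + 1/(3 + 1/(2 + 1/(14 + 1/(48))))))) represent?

Starting at the tail and folding back:
Start with 48.
14 + 1/(48/1) = 14 + 1/48 = 673/48
2 + 1/(673/48) = 2 + 48/673 = 1394/673
3 + 1/(1394/673) = 3 + 673/1394 = 4855/1394
1 + 1/(4855/1394) = 1 + 1394/4855 = 6249/4855
2 + 1/(6249/4855) = 2 + 4855/6249 = 17353/6249
1 + 1/(17353/6249) = 1 + 6249/17353 = 23602/17353
11 + 1/(23602/17353) = 11 + 17353/23602 = 276975/23602

276975/23602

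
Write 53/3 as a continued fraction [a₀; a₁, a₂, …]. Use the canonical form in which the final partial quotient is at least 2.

[17; 1, 2]

53 = 17·3 + 2, so a_0 = 17
3 = 1·2 + 1, so a_1 = 1
2 = 2·1 + 0, so a_2 = 2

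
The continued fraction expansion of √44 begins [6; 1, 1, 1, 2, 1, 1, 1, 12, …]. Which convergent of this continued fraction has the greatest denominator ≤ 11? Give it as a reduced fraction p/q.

73/11

List convergents until the denominator exceeds the bound:
a_0 = 6: 6/1  (≤ bound)
a_1 = 1: 7/1  (≤ bound)
a_2 = 1: 13/2  (≤ bound)
a_3 = 1: 20/3  (≤ bound)
a_4 = 2: 53/8  (≤ bound)
a_5 = 1: 73/11  (≤ bound)
a_6 = 1: 126/19  (> 11, stop)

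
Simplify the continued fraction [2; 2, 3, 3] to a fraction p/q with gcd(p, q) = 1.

56/23

Start with 3.
3 + 1/(3/1) = 3 + 1/3 = 10/3
2 + 1/(10/3) = 2 + 3/10 = 23/10
2 + 1/(23/10) = 2 + 10/23 = 56/23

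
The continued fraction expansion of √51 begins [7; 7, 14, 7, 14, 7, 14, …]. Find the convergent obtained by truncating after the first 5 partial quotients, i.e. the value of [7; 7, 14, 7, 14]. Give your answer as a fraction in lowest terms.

70693/9899

Compute successive convergents:
a_0 = 7: 7/1
a_1 = 7: 50/7
a_2 = 14: 707/99
a_3 = 7: 4999/700
a_4 = 14: 70693/9899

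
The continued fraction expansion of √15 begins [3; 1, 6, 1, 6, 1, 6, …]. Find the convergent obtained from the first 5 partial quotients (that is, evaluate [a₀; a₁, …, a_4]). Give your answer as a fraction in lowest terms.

213/55

Work from the innermost term outward:
Start with 6.
1 + 1/(6/1) = 1 + 1/6 = 7/6
6 + 1/(7/6) = 6 + 6/7 = 48/7
1 + 1/(48/7) = 1 + 7/48 = 55/48
3 + 1/(55/48) = 3 + 48/55 = 213/55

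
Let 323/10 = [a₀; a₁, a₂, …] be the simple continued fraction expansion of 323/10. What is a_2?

Repeatedly divide and take the remainder:
323 = 32·10 + 3, so a_0 = 32
10 = 3·3 + 1, so a_1 = 3
3 = 3·1 + 0, so a_2 = 3

3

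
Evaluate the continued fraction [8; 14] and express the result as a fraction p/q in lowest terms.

a_0 = 8: 8/1
a_1 = 14: 113/14

113/14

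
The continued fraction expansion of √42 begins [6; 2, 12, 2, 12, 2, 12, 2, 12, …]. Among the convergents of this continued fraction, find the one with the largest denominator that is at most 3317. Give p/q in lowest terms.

a_0 = 6: 6/1  (≤ bound)
a_1 = 2: 13/2  (≤ bound)
a_2 = 12: 162/25  (≤ bound)
a_3 = 2: 337/52  (≤ bound)
a_4 = 12: 4206/649  (≤ bound)
a_5 = 2: 8749/1350  (≤ bound)
a_6 = 12: 109194/16849  (> 3317, stop)

8749/1350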